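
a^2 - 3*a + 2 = (a - 2)*(a - 1)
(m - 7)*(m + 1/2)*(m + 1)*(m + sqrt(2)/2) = m^4 - 11*m^3/2 + sqrt(2)*m^3/2 - 10*m^2 - 11*sqrt(2)*m^2/4 - 5*sqrt(2)*m - 7*m/2 - 7*sqrt(2)/4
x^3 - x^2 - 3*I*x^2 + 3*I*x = x*(x - 1)*(x - 3*I)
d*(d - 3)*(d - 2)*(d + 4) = d^4 - d^3 - 14*d^2 + 24*d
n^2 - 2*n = n*(n - 2)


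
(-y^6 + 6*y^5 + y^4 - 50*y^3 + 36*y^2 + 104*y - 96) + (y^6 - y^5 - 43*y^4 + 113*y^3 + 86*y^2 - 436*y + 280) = 5*y^5 - 42*y^4 + 63*y^3 + 122*y^2 - 332*y + 184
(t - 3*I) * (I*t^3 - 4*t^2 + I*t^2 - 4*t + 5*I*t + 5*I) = I*t^4 - t^3 + I*t^3 - t^2 + 17*I*t^2 + 15*t + 17*I*t + 15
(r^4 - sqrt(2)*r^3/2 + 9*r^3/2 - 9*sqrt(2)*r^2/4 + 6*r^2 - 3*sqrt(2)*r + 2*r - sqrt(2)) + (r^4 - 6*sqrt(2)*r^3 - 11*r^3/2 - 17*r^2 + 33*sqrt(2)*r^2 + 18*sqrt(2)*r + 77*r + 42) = 2*r^4 - 13*sqrt(2)*r^3/2 - r^3 - 11*r^2 + 123*sqrt(2)*r^2/4 + 15*sqrt(2)*r + 79*r - sqrt(2) + 42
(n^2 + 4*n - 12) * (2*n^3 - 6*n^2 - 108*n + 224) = 2*n^5 + 2*n^4 - 156*n^3 - 136*n^2 + 2192*n - 2688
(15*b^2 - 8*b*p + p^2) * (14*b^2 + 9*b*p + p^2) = 210*b^4 + 23*b^3*p - 43*b^2*p^2 + b*p^3 + p^4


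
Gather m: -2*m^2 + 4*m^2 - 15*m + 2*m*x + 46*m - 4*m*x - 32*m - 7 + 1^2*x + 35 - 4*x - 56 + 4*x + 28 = 2*m^2 + m*(-2*x - 1) + x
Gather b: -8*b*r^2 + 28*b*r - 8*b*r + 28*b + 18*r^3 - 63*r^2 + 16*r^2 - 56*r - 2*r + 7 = b*(-8*r^2 + 20*r + 28) + 18*r^3 - 47*r^2 - 58*r + 7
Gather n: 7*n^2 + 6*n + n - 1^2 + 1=7*n^2 + 7*n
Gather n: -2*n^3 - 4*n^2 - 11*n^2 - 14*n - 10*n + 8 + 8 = -2*n^3 - 15*n^2 - 24*n + 16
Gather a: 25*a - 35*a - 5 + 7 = 2 - 10*a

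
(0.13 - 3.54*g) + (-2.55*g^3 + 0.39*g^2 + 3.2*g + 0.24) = -2.55*g^3 + 0.39*g^2 - 0.34*g + 0.37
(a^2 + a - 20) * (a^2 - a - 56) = a^4 - 77*a^2 - 36*a + 1120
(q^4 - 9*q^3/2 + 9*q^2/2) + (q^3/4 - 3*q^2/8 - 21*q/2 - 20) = q^4 - 17*q^3/4 + 33*q^2/8 - 21*q/2 - 20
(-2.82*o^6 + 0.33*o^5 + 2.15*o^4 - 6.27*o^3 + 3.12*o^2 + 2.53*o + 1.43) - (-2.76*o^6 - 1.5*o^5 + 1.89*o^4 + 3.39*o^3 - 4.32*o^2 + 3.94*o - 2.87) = -0.0600000000000001*o^6 + 1.83*o^5 + 0.26*o^4 - 9.66*o^3 + 7.44*o^2 - 1.41*o + 4.3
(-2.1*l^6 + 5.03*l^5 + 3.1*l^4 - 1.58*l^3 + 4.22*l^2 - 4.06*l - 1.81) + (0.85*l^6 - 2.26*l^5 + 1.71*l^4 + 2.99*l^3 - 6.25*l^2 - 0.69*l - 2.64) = -1.25*l^6 + 2.77*l^5 + 4.81*l^4 + 1.41*l^3 - 2.03*l^2 - 4.75*l - 4.45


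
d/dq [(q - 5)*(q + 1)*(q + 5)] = 3*q^2 + 2*q - 25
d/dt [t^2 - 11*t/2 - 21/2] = 2*t - 11/2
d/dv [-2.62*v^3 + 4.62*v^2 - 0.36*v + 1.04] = -7.86*v^2 + 9.24*v - 0.36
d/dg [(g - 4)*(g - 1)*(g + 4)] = 3*g^2 - 2*g - 16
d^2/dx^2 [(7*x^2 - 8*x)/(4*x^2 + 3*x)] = -424/(64*x^3 + 144*x^2 + 108*x + 27)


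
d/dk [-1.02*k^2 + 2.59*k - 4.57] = 2.59 - 2.04*k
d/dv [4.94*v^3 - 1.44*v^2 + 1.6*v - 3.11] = 14.82*v^2 - 2.88*v + 1.6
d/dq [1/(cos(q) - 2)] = sin(q)/(cos(q) - 2)^2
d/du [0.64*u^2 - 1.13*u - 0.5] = 1.28*u - 1.13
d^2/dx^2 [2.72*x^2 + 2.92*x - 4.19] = 5.44000000000000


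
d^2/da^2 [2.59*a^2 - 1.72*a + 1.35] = 5.18000000000000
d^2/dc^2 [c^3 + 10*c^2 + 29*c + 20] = 6*c + 20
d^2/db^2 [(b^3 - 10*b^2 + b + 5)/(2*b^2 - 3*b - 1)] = 6*(-15*b^3 + 3*b^2 - 27*b + 14)/(8*b^6 - 36*b^5 + 42*b^4 + 9*b^3 - 21*b^2 - 9*b - 1)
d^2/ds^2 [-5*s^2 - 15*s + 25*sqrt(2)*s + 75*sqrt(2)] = -10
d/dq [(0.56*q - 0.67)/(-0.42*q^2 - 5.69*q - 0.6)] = (0.2352*q^2 - 0.5628*q - 4.1483)/(0.1764*q^4 + 4.7796*q^3 + 32.8801*q^2 + 6.828*q + 0.36)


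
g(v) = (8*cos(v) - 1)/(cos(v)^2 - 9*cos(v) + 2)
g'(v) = (2*sin(v)*cos(v) - 9*sin(v))*(8*cos(v) - 1)/(cos(v)^2 - 9*cos(v) + 2)^2 - 8*sin(v)/(cos(v)^2 - 9*cos(v) + 2)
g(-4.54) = -0.66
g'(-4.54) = -0.50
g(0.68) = -1.19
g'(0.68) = -0.12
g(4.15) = -0.74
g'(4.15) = 0.06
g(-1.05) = -1.34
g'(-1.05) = 1.05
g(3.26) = -0.75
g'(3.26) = -0.00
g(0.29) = -1.17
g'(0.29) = -0.01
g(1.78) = -0.68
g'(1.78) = -0.40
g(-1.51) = -0.35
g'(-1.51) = 3.34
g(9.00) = -0.75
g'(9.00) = 0.00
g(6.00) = -1.17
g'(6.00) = 0.01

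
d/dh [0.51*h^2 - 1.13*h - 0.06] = 1.02*h - 1.13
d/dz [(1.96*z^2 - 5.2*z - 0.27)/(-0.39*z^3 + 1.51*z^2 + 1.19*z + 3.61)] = (0.7644*z^4 - 4.056*z^3 + 9.8685*z^2 + 14.9666*z - 18.4507)/(0.1521*z^6 - 1.1778*z^5 + 1.3519*z^4 + 0.778*z^3 + 12.3183*z^2 + 8.5918*z + 13.0321)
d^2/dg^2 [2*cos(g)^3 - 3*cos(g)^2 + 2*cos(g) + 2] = -7*cos(g)/2 + 6*cos(2*g) - 9*cos(3*g)/2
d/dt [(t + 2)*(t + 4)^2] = (t + 4)*(3*t + 8)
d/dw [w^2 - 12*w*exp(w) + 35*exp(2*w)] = -12*w*exp(w) + 2*w + 70*exp(2*w) - 12*exp(w)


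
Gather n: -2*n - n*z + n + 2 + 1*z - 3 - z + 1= n*(-z - 1)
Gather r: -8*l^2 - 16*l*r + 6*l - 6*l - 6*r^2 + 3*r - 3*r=-8*l^2 - 16*l*r - 6*r^2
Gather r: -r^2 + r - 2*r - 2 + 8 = -r^2 - r + 6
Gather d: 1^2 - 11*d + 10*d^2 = 10*d^2 - 11*d + 1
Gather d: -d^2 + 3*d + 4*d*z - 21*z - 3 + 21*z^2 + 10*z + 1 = -d^2 + d*(4*z + 3) + 21*z^2 - 11*z - 2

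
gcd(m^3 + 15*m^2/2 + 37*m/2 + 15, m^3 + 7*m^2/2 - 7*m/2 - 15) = m^2 + 11*m/2 + 15/2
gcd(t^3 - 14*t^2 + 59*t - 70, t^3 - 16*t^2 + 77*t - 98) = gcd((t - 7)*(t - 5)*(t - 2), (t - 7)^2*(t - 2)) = t^2 - 9*t + 14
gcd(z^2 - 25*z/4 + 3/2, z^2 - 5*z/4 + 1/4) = z - 1/4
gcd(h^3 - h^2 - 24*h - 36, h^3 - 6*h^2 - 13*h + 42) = h + 3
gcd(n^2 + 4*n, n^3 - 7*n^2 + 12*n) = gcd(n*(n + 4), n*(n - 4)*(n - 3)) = n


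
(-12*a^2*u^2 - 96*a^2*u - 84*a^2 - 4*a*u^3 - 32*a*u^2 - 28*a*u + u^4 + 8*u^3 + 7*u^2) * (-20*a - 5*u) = 240*a^3*u^2 + 1920*a^3*u + 1680*a^3 + 140*a^2*u^3 + 1120*a^2*u^2 + 980*a^2*u - 5*u^5 - 40*u^4 - 35*u^3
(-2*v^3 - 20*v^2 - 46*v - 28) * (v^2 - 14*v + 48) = -2*v^5 + 8*v^4 + 138*v^3 - 344*v^2 - 1816*v - 1344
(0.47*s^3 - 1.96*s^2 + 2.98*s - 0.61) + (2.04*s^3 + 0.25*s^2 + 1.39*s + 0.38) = 2.51*s^3 - 1.71*s^2 + 4.37*s - 0.23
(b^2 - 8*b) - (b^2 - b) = -7*b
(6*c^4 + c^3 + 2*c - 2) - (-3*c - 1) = 6*c^4 + c^3 + 5*c - 1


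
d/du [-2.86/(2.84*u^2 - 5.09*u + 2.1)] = (16.2448*u - 14.5574)/(2.84*u^2 - 5.09*u + 2.1)^2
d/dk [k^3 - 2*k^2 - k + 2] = 3*k^2 - 4*k - 1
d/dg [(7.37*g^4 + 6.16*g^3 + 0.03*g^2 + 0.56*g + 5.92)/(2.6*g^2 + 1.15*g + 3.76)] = (38.324*g^5 + 41.4425*g^4 + 125.0128*g^3 + 68.0633*g^2 - 30.5584*g - 4.7024)/(6.76*g^4 + 5.98*g^3 + 20.8745*g^2 + 8.648*g + 14.1376)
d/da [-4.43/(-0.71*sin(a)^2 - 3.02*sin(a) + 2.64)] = -(6.2906*sin(a) + 13.3786)*cos(a)/(0.71*sin(a)^2 + 3.02*sin(a) - 2.64)^2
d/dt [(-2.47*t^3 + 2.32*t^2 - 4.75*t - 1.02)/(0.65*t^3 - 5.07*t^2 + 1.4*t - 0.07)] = (11.0149*t^4 - 0.741*t^3 - 18.3268*t^2 - 10.6676*t + 1.7605)/(0.4225*t^6 - 6.591*t^5 + 27.5249*t^4 - 14.287*t^3 + 2.6698*t^2 - 0.196*t + 0.0049)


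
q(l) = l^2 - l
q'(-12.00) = -25.00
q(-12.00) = 156.00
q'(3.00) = 5.00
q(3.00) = 6.00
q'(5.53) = 10.06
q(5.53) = 25.05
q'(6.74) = 12.48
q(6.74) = 38.69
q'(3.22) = 5.44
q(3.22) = 7.15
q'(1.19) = 1.38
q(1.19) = 0.23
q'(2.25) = 3.50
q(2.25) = 2.81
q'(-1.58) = -4.16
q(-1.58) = 4.08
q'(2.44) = 3.88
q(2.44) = 3.51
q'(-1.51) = -4.02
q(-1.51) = 3.79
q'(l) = 2*l - 1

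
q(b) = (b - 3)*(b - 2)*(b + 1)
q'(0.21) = -0.55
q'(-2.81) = 47.17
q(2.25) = -0.61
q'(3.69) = 12.33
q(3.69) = 5.47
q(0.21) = 6.04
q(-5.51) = -288.23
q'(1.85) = -3.53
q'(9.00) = 172.00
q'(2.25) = -1.81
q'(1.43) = -4.31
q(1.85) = 0.49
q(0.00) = 6.00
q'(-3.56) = 67.50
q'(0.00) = 1.00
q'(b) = (b - 3)*(b - 2) + (b - 3)*(b + 1) + (b - 2)*(b + 1) = 3*b^2 - 8*b + 1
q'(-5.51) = 136.16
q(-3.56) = -93.37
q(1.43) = 2.17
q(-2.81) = -50.58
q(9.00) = 420.00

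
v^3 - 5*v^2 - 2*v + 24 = (v - 4)*(v - 3)*(v + 2)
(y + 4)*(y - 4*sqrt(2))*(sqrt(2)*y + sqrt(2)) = sqrt(2)*y^3 - 8*y^2 + 5*sqrt(2)*y^2 - 40*y + 4*sqrt(2)*y - 32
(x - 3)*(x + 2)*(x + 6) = x^3 + 5*x^2 - 12*x - 36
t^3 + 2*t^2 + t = t*(t + 1)^2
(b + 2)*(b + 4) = b^2 + 6*b + 8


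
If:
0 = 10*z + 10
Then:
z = -1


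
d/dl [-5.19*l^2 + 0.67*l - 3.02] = 0.67 - 10.38*l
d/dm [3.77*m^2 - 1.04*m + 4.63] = 7.54*m - 1.04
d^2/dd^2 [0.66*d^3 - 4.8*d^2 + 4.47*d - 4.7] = 3.96*d - 9.6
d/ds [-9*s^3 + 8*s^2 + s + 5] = -27*s^2 + 16*s + 1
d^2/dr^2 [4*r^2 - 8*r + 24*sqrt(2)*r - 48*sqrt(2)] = 8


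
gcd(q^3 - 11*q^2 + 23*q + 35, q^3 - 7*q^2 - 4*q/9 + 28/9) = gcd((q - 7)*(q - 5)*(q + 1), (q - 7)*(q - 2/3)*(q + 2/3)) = q - 7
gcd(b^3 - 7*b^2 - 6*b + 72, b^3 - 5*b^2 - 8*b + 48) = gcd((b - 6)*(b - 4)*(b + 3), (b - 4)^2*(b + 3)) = b^2 - b - 12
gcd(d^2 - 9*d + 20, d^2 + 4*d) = 1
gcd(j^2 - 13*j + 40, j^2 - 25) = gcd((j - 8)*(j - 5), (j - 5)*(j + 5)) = j - 5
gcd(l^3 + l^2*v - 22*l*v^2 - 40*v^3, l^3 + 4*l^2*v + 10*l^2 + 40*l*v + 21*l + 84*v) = l + 4*v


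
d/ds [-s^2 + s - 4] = 1 - 2*s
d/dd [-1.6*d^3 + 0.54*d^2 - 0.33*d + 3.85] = -4.8*d^2 + 1.08*d - 0.33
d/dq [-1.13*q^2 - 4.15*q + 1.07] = -2.26*q - 4.15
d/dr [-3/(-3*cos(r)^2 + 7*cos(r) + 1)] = 3*(6*cos(r) - 7)*sin(r)/(-3*cos(r)^2 + 7*cos(r) + 1)^2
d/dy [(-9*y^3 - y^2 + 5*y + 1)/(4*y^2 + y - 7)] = 6*(-6*y^4 - 3*y^3 + 28*y^2 + y - 6)/(16*y^4 + 8*y^3 - 55*y^2 - 14*y + 49)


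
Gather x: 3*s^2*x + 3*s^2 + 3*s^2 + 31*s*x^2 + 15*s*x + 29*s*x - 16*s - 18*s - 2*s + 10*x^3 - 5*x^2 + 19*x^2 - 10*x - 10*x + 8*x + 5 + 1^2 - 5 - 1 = 6*s^2 - 36*s + 10*x^3 + x^2*(31*s + 14) + x*(3*s^2 + 44*s - 12)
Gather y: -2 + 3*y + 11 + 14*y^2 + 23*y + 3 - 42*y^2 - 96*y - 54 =-28*y^2 - 70*y - 42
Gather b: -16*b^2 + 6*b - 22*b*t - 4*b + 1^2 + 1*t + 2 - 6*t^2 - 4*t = -16*b^2 + b*(2 - 22*t) - 6*t^2 - 3*t + 3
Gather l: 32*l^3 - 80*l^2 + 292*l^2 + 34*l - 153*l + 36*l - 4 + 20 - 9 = 32*l^3 + 212*l^2 - 83*l + 7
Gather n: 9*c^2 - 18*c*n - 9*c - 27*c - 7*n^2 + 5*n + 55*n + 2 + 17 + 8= 9*c^2 - 36*c - 7*n^2 + n*(60 - 18*c) + 27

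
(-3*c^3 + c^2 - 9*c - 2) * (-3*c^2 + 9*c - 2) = 9*c^5 - 30*c^4 + 42*c^3 - 77*c^2 + 4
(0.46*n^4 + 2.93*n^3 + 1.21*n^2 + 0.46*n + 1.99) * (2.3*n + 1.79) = 1.058*n^5 + 7.5624*n^4 + 8.0277*n^3 + 3.2239*n^2 + 5.4004*n + 3.5621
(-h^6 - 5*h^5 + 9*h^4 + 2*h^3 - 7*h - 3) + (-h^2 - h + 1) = -h^6 - 5*h^5 + 9*h^4 + 2*h^3 - h^2 - 8*h - 2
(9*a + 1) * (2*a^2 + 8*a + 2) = 18*a^3 + 74*a^2 + 26*a + 2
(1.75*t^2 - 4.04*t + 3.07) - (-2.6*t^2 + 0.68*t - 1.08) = 4.35*t^2 - 4.72*t + 4.15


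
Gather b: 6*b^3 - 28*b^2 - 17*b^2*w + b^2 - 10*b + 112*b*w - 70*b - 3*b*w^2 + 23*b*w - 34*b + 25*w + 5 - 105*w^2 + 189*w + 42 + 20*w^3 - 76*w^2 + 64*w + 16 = 6*b^3 + b^2*(-17*w - 27) + b*(-3*w^2 + 135*w - 114) + 20*w^3 - 181*w^2 + 278*w + 63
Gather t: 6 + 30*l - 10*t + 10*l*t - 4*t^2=30*l - 4*t^2 + t*(10*l - 10) + 6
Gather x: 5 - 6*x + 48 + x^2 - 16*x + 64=x^2 - 22*x + 117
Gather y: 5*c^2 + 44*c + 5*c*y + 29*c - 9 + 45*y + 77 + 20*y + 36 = 5*c^2 + 73*c + y*(5*c + 65) + 104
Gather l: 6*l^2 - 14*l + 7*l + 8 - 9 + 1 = 6*l^2 - 7*l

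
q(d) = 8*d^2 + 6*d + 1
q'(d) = 16*d + 6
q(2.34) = 58.84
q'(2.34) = 43.44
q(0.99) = 14.78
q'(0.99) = 21.84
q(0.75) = 10.00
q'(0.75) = 18.00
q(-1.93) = 19.22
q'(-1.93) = -24.88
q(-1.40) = 8.28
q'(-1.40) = -16.40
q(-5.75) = 231.00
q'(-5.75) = -86.00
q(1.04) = 15.89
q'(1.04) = 22.64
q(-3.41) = 73.56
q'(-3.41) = -48.56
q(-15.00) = 1711.00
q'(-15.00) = -234.00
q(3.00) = 91.00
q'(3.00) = 54.00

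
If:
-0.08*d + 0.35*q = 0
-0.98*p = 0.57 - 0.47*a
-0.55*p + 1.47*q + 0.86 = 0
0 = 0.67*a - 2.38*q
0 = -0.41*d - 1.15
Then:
No Solution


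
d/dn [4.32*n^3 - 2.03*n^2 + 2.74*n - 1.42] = 12.96*n^2 - 4.06*n + 2.74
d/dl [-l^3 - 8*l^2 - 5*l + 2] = -3*l^2 - 16*l - 5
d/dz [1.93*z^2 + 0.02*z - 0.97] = 3.86*z + 0.02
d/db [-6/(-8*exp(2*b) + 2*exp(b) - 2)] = (3 - 24*exp(b))*exp(b)/(4*exp(2*b) - exp(b) + 1)^2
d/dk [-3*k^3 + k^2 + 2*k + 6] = -9*k^2 + 2*k + 2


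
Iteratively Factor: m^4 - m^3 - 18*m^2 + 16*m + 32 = (m - 2)*(m^3 + m^2 - 16*m - 16) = (m - 2)*(m + 4)*(m^2 - 3*m - 4) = (m - 2)*(m + 1)*(m + 4)*(m - 4)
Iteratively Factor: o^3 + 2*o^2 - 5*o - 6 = (o - 2)*(o^2 + 4*o + 3) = (o - 2)*(o + 1)*(o + 3)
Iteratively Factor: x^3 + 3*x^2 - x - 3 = (x + 1)*(x^2 + 2*x - 3) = (x - 1)*(x + 1)*(x + 3)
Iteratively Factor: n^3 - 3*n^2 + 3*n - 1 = (n - 1)*(n^2 - 2*n + 1) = (n - 1)^2*(n - 1)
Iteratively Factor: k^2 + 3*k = (k + 3)*(k)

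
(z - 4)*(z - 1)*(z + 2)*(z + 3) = z^4 - 15*z^2 - 10*z + 24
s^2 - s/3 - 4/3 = (s - 4/3)*(s + 1)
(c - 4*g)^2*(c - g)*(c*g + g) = c^4*g - 9*c^3*g^2 + c^3*g + 24*c^2*g^3 - 9*c^2*g^2 - 16*c*g^4 + 24*c*g^3 - 16*g^4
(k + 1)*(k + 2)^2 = k^3 + 5*k^2 + 8*k + 4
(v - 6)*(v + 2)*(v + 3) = v^3 - v^2 - 24*v - 36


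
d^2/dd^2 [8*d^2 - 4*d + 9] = 16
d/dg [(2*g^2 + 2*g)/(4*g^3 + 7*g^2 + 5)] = 2*(-2*g^2*(g + 1)*(6*g + 7) + (2*g + 1)*(4*g^3 + 7*g^2 + 5))/(4*g^3 + 7*g^2 + 5)^2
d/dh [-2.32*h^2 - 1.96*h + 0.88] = -4.64*h - 1.96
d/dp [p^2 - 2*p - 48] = 2*p - 2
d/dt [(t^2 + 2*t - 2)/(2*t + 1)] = 2*(t^2 + t + 3)/(4*t^2 + 4*t + 1)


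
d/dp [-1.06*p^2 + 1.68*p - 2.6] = 1.68 - 2.12*p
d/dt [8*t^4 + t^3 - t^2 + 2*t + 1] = 32*t^3 + 3*t^2 - 2*t + 2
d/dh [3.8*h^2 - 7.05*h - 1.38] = 7.6*h - 7.05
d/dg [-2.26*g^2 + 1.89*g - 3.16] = 1.89 - 4.52*g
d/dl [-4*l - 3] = -4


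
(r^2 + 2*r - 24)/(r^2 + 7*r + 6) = (r - 4)/(r + 1)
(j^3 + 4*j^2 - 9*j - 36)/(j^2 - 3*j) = j + 7 + 12/j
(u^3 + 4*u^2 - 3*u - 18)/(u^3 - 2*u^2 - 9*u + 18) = (u + 3)/(u - 3)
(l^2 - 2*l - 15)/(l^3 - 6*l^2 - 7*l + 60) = 1/(l - 4)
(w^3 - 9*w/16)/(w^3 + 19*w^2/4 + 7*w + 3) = w*(4*w - 3)/(4*(w^2 + 4*w + 4))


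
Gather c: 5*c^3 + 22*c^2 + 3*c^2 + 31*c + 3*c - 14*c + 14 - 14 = 5*c^3 + 25*c^2 + 20*c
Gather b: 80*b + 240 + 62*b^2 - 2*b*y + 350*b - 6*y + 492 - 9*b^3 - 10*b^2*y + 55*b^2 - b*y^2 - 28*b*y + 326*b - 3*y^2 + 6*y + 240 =-9*b^3 + b^2*(117 - 10*y) + b*(-y^2 - 30*y + 756) - 3*y^2 + 972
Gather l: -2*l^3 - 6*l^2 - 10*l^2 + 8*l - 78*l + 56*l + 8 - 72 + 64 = -2*l^3 - 16*l^2 - 14*l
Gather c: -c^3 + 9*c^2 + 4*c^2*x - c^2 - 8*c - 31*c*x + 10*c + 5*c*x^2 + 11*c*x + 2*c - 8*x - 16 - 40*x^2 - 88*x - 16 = -c^3 + c^2*(4*x + 8) + c*(5*x^2 - 20*x + 4) - 40*x^2 - 96*x - 32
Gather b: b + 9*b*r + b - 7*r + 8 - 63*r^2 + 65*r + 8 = b*(9*r + 2) - 63*r^2 + 58*r + 16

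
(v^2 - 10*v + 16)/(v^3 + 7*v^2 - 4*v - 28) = (v - 8)/(v^2 + 9*v + 14)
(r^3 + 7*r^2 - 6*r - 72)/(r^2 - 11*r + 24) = (r^2 + 10*r + 24)/(r - 8)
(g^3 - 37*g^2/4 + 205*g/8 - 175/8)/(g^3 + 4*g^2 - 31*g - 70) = (8*g^2 - 34*g + 35)/(8*(g^2 + 9*g + 14))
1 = 1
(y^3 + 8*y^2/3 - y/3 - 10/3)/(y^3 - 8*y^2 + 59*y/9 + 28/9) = 3*(3*y^3 + 8*y^2 - y - 10)/(9*y^3 - 72*y^2 + 59*y + 28)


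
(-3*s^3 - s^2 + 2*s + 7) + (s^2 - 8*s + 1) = -3*s^3 - 6*s + 8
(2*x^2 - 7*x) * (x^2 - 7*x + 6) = 2*x^4 - 21*x^3 + 61*x^2 - 42*x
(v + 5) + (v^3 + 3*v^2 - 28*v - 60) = v^3 + 3*v^2 - 27*v - 55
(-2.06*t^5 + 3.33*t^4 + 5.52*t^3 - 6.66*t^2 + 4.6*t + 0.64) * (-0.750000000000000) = 1.545*t^5 - 2.4975*t^4 - 4.14*t^3 + 4.995*t^2 - 3.45*t - 0.48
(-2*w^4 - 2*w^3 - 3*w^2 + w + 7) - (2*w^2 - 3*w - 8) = -2*w^4 - 2*w^3 - 5*w^2 + 4*w + 15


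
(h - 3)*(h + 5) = h^2 + 2*h - 15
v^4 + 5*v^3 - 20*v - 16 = (v - 2)*(v + 1)*(v + 2)*(v + 4)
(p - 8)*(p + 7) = p^2 - p - 56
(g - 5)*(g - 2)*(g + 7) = g^3 - 39*g + 70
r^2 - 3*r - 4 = (r - 4)*(r + 1)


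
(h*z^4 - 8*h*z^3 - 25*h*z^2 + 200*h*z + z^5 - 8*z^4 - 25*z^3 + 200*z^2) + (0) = h*z^4 - 8*h*z^3 - 25*h*z^2 + 200*h*z + z^5 - 8*z^4 - 25*z^3 + 200*z^2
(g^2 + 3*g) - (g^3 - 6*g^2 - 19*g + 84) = -g^3 + 7*g^2 + 22*g - 84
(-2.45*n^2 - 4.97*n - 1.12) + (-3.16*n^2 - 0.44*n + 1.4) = -5.61*n^2 - 5.41*n + 0.28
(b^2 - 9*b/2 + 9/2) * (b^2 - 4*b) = b^4 - 17*b^3/2 + 45*b^2/2 - 18*b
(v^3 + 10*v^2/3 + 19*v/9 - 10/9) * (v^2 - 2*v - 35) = v^5 + 4*v^4/3 - 356*v^3/9 - 122*v^2 - 215*v/3 + 350/9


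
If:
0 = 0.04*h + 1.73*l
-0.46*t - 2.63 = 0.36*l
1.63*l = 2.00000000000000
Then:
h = -53.07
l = 1.23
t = -6.68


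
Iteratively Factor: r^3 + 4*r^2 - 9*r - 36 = (r + 4)*(r^2 - 9) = (r + 3)*(r + 4)*(r - 3)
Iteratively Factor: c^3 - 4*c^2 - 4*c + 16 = (c - 2)*(c^2 - 2*c - 8) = (c - 4)*(c - 2)*(c + 2)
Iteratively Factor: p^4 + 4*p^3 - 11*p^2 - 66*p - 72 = (p + 3)*(p^3 + p^2 - 14*p - 24) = (p + 2)*(p + 3)*(p^2 - p - 12) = (p + 2)*(p + 3)^2*(p - 4)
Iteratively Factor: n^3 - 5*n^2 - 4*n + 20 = (n - 5)*(n^2 - 4) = (n - 5)*(n - 2)*(n + 2)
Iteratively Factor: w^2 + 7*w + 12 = (w + 3)*(w + 4)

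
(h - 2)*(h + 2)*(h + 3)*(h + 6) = h^4 + 9*h^3 + 14*h^2 - 36*h - 72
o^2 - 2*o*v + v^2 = (o - v)^2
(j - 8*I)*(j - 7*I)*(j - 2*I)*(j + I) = j^4 - 16*I*j^3 - 69*j^2 + 26*I*j - 112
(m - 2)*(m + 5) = m^2 + 3*m - 10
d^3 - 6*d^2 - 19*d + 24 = (d - 8)*(d - 1)*(d + 3)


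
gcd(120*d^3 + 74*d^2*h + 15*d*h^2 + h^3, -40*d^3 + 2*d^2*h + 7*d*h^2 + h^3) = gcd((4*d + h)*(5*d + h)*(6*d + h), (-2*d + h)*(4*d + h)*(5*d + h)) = 20*d^2 + 9*d*h + h^2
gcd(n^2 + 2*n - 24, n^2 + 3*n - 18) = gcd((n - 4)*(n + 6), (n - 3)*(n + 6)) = n + 6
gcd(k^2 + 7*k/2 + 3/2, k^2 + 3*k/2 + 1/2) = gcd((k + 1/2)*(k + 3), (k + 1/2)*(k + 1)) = k + 1/2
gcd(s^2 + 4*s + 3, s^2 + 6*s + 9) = s + 3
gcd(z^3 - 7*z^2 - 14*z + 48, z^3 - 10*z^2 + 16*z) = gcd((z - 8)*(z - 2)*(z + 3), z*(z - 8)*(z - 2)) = z^2 - 10*z + 16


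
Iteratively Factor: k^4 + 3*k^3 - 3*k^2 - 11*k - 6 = (k + 3)*(k^3 - 3*k - 2) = (k + 1)*(k + 3)*(k^2 - k - 2) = (k + 1)^2*(k + 3)*(k - 2)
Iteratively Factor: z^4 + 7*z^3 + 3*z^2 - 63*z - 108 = (z - 3)*(z^3 + 10*z^2 + 33*z + 36) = (z - 3)*(z + 3)*(z^2 + 7*z + 12) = (z - 3)*(z + 3)^2*(z + 4)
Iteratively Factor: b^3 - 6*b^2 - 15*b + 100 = (b + 4)*(b^2 - 10*b + 25) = (b - 5)*(b + 4)*(b - 5)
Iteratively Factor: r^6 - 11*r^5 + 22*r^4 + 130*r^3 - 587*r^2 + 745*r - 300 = (r - 3)*(r^5 - 8*r^4 - 2*r^3 + 124*r^2 - 215*r + 100) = (r - 5)*(r - 3)*(r^4 - 3*r^3 - 17*r^2 + 39*r - 20) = (r - 5)*(r - 3)*(r + 4)*(r^3 - 7*r^2 + 11*r - 5) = (r - 5)*(r - 3)*(r - 1)*(r + 4)*(r^2 - 6*r + 5) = (r - 5)*(r - 3)*(r - 1)^2*(r + 4)*(r - 5)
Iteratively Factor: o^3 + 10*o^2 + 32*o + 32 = (o + 4)*(o^2 + 6*o + 8) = (o + 2)*(o + 4)*(o + 4)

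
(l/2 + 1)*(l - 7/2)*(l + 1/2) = l^3/2 - l^2/2 - 31*l/8 - 7/4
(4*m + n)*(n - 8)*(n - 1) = 4*m*n^2 - 36*m*n + 32*m + n^3 - 9*n^2 + 8*n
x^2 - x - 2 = (x - 2)*(x + 1)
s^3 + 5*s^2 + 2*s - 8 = (s - 1)*(s + 2)*(s + 4)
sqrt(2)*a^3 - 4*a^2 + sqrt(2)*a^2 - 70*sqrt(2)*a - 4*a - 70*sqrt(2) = (a - 7*sqrt(2))*(a + 5*sqrt(2))*(sqrt(2)*a + sqrt(2))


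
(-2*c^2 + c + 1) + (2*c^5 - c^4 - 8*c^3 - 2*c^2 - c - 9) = 2*c^5 - c^4 - 8*c^3 - 4*c^2 - 8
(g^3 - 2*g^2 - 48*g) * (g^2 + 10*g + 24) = g^5 + 8*g^4 - 44*g^3 - 528*g^2 - 1152*g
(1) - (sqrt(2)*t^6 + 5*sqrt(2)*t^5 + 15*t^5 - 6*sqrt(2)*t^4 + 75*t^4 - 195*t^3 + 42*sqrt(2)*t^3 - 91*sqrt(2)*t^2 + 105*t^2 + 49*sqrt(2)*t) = -sqrt(2)*t^6 - 15*t^5 - 5*sqrt(2)*t^5 - 75*t^4 + 6*sqrt(2)*t^4 - 42*sqrt(2)*t^3 + 195*t^3 - 105*t^2 + 91*sqrt(2)*t^2 - 49*sqrt(2)*t + 1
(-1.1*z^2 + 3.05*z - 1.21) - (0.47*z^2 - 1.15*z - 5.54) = -1.57*z^2 + 4.2*z + 4.33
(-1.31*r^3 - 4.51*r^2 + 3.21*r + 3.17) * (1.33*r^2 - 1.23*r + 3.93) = -1.7423*r^5 - 4.387*r^4 + 4.6683*r^3 - 17.4565*r^2 + 8.7162*r + 12.4581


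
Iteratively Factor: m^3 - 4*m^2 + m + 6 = (m + 1)*(m^2 - 5*m + 6) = (m - 2)*(m + 1)*(m - 3)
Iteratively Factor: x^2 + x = (x + 1)*(x)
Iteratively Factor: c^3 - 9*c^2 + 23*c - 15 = (c - 1)*(c^2 - 8*c + 15) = (c - 5)*(c - 1)*(c - 3)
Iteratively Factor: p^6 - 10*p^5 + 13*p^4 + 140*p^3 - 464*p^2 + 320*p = (p - 4)*(p^5 - 6*p^4 - 11*p^3 + 96*p^2 - 80*p) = (p - 5)*(p - 4)*(p^4 - p^3 - 16*p^2 + 16*p) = (p - 5)*(p - 4)*(p - 1)*(p^3 - 16*p) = p*(p - 5)*(p - 4)*(p - 1)*(p^2 - 16) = p*(p - 5)*(p - 4)*(p - 1)*(p + 4)*(p - 4)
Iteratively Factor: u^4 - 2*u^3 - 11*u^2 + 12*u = (u)*(u^3 - 2*u^2 - 11*u + 12) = u*(u - 4)*(u^2 + 2*u - 3) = u*(u - 4)*(u + 3)*(u - 1)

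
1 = 1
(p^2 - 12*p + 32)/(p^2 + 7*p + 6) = (p^2 - 12*p + 32)/(p^2 + 7*p + 6)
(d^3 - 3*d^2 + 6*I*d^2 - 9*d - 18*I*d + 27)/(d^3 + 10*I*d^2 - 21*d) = (d^2 + 3*d*(-1 + I) - 9*I)/(d*(d + 7*I))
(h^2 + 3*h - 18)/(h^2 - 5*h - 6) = (-h^2 - 3*h + 18)/(-h^2 + 5*h + 6)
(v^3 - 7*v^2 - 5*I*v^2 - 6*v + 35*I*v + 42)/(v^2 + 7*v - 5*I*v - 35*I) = (v^3 - v^2*(7 + 5*I) + v*(-6 + 35*I) + 42)/(v^2 + v*(7 - 5*I) - 35*I)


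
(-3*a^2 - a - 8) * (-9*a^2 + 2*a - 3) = 27*a^4 + 3*a^3 + 79*a^2 - 13*a + 24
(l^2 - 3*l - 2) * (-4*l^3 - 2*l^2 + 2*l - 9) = -4*l^5 + 10*l^4 + 16*l^3 - 11*l^2 + 23*l + 18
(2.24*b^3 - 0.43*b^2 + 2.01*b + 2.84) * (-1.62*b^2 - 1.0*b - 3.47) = -3.6288*b^5 - 1.5434*b^4 - 10.599*b^3 - 5.1187*b^2 - 9.8147*b - 9.8548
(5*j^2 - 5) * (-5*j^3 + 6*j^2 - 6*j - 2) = -25*j^5 + 30*j^4 - 5*j^3 - 40*j^2 + 30*j + 10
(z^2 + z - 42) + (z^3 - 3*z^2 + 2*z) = z^3 - 2*z^2 + 3*z - 42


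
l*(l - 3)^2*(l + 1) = l^4 - 5*l^3 + 3*l^2 + 9*l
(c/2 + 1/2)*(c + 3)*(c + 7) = c^3/2 + 11*c^2/2 + 31*c/2 + 21/2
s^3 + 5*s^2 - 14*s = s*(s - 2)*(s + 7)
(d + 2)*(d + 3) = d^2 + 5*d + 6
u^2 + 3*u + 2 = (u + 1)*(u + 2)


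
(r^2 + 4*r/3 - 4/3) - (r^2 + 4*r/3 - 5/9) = -7/9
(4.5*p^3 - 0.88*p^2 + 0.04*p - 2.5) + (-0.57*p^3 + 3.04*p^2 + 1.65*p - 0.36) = 3.93*p^3 + 2.16*p^2 + 1.69*p - 2.86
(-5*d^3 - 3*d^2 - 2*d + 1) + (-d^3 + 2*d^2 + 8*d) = -6*d^3 - d^2 + 6*d + 1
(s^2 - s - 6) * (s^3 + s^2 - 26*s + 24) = s^5 - 33*s^3 + 44*s^2 + 132*s - 144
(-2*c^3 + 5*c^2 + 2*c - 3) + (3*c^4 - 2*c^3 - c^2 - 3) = 3*c^4 - 4*c^3 + 4*c^2 + 2*c - 6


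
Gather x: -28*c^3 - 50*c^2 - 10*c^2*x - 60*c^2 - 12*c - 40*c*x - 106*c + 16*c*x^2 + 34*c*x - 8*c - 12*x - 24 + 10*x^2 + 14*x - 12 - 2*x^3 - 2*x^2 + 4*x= -28*c^3 - 110*c^2 - 126*c - 2*x^3 + x^2*(16*c + 8) + x*(-10*c^2 - 6*c + 6) - 36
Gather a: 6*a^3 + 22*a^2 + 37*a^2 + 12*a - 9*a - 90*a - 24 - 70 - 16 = 6*a^3 + 59*a^2 - 87*a - 110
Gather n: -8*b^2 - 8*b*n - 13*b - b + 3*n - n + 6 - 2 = -8*b^2 - 14*b + n*(2 - 8*b) + 4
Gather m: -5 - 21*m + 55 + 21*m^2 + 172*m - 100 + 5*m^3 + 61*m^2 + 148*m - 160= 5*m^3 + 82*m^2 + 299*m - 210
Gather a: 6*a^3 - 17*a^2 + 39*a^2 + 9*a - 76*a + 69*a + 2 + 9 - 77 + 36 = 6*a^3 + 22*a^2 + 2*a - 30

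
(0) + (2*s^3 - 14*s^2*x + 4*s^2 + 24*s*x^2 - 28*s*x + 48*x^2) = 2*s^3 - 14*s^2*x + 4*s^2 + 24*s*x^2 - 28*s*x + 48*x^2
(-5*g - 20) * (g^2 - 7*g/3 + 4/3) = -5*g^3 - 25*g^2/3 + 40*g - 80/3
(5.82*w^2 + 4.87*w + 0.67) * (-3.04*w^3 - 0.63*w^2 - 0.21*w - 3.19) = -17.6928*w^5 - 18.4714*w^4 - 6.3271*w^3 - 20.0106*w^2 - 15.676*w - 2.1373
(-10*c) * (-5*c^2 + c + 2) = 50*c^3 - 10*c^2 - 20*c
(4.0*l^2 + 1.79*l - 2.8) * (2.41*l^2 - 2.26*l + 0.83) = 9.64*l^4 - 4.7261*l^3 - 7.4734*l^2 + 7.8137*l - 2.324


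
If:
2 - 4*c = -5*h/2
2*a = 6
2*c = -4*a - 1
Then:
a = 3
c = -13/2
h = -56/5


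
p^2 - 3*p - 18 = (p - 6)*(p + 3)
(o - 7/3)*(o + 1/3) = o^2 - 2*o - 7/9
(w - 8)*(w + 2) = w^2 - 6*w - 16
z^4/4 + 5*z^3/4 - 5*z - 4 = (z/4 + 1)*(z - 2)*(z + 1)*(z + 2)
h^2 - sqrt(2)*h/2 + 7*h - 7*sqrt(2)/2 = (h + 7)*(h - sqrt(2)/2)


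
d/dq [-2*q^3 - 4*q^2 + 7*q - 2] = -6*q^2 - 8*q + 7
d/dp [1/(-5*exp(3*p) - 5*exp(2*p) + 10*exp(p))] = (3*exp(2*p) + 2*exp(p) - 2)*exp(-p)/(5*(exp(2*p) + exp(p) - 2)^2)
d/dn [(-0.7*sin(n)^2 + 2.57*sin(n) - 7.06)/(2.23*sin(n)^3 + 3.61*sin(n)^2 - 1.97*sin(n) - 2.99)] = (1.561*sin(n)^4 - 11.4622*sin(n)^3 + 39.3327*sin(n)^2 + 55.1592*sin(n) - 21.5925)*cos(n)/(4.9729*sin(n)^6 + 16.1006*sin(n)^5 + 4.2459*sin(n)^4 - 27.5588*sin(n)^3 - 17.7069*sin(n)^2 + 11.7806*sin(n) + 8.9401)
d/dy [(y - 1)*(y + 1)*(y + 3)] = 3*y^2 + 6*y - 1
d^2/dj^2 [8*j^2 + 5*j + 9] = 16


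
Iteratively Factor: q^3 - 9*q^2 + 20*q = (q - 4)*(q^2 - 5*q) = (q - 5)*(q - 4)*(q)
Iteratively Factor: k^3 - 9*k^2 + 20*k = (k - 4)*(k^2 - 5*k) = k*(k - 4)*(k - 5)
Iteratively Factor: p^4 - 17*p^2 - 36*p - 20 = (p + 2)*(p^3 - 2*p^2 - 13*p - 10) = (p + 2)^2*(p^2 - 4*p - 5) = (p + 1)*(p + 2)^2*(p - 5)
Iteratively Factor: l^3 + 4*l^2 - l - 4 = (l - 1)*(l^2 + 5*l + 4) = (l - 1)*(l + 1)*(l + 4)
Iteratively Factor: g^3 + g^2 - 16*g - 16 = (g + 1)*(g^2 - 16) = (g + 1)*(g + 4)*(g - 4)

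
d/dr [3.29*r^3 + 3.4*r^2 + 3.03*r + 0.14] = 9.87*r^2 + 6.8*r + 3.03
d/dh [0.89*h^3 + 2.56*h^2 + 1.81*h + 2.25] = 2.67*h^2 + 5.12*h + 1.81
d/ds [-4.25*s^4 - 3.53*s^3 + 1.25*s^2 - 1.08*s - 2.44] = -17.0*s^3 - 10.59*s^2 + 2.5*s - 1.08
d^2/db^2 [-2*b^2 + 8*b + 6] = -4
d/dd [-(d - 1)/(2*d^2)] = (d - 2)/(2*d^3)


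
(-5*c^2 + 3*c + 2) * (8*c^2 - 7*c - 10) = -40*c^4 + 59*c^3 + 45*c^2 - 44*c - 20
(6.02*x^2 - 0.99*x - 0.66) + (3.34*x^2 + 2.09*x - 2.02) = 9.36*x^2 + 1.1*x - 2.68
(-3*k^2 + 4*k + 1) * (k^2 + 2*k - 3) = -3*k^4 - 2*k^3 + 18*k^2 - 10*k - 3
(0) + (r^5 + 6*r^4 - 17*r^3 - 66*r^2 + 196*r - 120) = r^5 + 6*r^4 - 17*r^3 - 66*r^2 + 196*r - 120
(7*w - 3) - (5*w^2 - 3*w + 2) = -5*w^2 + 10*w - 5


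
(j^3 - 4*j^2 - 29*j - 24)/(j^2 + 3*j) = j - 7 - 8/j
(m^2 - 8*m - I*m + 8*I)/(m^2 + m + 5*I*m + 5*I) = (m^2 - 8*m - I*m + 8*I)/(m^2 + m + 5*I*m + 5*I)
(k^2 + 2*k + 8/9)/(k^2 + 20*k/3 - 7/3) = (9*k^2 + 18*k + 8)/(3*(3*k^2 + 20*k - 7))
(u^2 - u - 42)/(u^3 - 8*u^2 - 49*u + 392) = (u + 6)/(u^2 - u - 56)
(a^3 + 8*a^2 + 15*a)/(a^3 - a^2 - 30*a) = (a + 3)/(a - 6)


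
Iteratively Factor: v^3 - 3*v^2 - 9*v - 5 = (v + 1)*(v^2 - 4*v - 5) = (v - 5)*(v + 1)*(v + 1)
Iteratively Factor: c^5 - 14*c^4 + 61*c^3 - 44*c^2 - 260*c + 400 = (c - 4)*(c^4 - 10*c^3 + 21*c^2 + 40*c - 100) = (c - 5)*(c - 4)*(c^3 - 5*c^2 - 4*c + 20) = (c - 5)*(c - 4)*(c - 2)*(c^2 - 3*c - 10) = (c - 5)^2*(c - 4)*(c - 2)*(c + 2)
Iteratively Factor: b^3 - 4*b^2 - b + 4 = (b - 4)*(b^2 - 1) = (b - 4)*(b - 1)*(b + 1)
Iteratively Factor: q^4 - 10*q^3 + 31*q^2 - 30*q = (q - 5)*(q^3 - 5*q^2 + 6*q) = (q - 5)*(q - 3)*(q^2 - 2*q) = q*(q - 5)*(q - 3)*(q - 2)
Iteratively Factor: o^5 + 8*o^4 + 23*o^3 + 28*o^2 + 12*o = (o + 2)*(o^4 + 6*o^3 + 11*o^2 + 6*o) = (o + 1)*(o + 2)*(o^3 + 5*o^2 + 6*o) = o*(o + 1)*(o + 2)*(o^2 + 5*o + 6) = o*(o + 1)*(o + 2)^2*(o + 3)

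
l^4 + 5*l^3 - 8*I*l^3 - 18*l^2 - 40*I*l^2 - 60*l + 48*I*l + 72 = (l - 1)*(l + 6)*(l - 6*I)*(l - 2*I)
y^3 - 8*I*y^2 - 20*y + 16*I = (y - 4*I)*(y - 2*I)^2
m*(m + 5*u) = m^2 + 5*m*u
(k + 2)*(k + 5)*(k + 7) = k^3 + 14*k^2 + 59*k + 70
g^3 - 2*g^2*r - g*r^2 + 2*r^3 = (g - 2*r)*(g - r)*(g + r)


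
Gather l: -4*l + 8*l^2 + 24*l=8*l^2 + 20*l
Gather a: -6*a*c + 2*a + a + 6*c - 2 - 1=a*(3 - 6*c) + 6*c - 3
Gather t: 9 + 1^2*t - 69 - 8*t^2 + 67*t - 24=-8*t^2 + 68*t - 84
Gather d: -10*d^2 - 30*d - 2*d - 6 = -10*d^2 - 32*d - 6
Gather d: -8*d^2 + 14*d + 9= -8*d^2 + 14*d + 9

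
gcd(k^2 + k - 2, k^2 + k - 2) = k^2 + k - 2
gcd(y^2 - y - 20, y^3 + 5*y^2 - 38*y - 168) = y + 4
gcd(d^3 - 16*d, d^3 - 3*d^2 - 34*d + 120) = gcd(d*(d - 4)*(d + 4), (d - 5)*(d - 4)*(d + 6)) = d - 4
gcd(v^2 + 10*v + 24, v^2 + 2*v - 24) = v + 6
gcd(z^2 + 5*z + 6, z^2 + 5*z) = 1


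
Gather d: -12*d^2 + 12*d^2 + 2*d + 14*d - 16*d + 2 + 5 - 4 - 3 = 0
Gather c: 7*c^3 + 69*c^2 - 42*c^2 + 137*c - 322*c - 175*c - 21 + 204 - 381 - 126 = 7*c^3 + 27*c^2 - 360*c - 324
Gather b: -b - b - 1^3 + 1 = -2*b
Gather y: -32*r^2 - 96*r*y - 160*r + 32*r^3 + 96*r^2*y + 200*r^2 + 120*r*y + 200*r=32*r^3 + 168*r^2 + 40*r + y*(96*r^2 + 24*r)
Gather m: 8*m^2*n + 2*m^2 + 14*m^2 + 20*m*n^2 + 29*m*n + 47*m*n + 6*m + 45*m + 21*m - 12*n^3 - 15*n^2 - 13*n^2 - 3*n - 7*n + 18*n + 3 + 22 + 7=m^2*(8*n + 16) + m*(20*n^2 + 76*n + 72) - 12*n^3 - 28*n^2 + 8*n + 32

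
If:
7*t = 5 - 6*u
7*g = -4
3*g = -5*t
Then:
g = -4/7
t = 12/35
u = 13/30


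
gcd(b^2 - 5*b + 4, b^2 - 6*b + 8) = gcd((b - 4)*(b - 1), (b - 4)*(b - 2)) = b - 4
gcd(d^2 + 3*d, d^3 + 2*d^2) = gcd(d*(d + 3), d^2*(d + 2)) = d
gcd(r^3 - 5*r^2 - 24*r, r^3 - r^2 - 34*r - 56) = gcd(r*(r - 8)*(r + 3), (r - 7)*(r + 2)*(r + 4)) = 1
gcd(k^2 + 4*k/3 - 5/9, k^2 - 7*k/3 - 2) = 1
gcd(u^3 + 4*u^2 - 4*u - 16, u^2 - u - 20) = u + 4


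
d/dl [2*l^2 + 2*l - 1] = 4*l + 2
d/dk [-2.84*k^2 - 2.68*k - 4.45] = -5.68*k - 2.68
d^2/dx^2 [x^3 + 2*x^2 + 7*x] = 6*x + 4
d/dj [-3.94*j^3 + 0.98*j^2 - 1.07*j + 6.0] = -11.82*j^2 + 1.96*j - 1.07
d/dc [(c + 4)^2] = 2*c + 8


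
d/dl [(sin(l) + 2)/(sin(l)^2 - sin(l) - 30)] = (-4*sin(l) + cos(l)^2 - 29)*cos(l)/(sin(l) + cos(l)^2 + 29)^2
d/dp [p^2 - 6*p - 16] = 2*p - 6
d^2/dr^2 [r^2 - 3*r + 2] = 2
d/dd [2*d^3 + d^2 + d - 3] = 6*d^2 + 2*d + 1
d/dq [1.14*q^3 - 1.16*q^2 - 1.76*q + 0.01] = 3.42*q^2 - 2.32*q - 1.76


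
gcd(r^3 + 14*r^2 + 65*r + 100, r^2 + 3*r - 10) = r + 5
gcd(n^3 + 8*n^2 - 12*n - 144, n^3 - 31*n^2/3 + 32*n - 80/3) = n - 4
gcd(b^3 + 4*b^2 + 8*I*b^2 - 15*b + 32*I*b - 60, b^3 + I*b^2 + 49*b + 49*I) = 1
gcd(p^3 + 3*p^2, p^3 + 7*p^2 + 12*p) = p^2 + 3*p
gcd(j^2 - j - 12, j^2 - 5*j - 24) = j + 3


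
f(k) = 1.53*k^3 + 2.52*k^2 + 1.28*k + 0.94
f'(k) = 4.59*k^2 + 5.04*k + 1.28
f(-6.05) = -253.38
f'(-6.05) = 138.79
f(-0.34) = 0.74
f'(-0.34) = 0.10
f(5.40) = 322.26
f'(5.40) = 162.34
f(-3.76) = -49.58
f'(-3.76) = 47.22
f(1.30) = 10.22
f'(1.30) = 15.59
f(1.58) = 15.29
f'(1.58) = 20.70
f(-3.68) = -45.89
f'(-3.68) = 44.89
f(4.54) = 201.86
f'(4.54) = 118.77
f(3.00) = 68.77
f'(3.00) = 57.71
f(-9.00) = -921.83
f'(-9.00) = 327.71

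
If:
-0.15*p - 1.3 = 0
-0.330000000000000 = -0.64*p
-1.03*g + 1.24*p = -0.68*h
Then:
No Solution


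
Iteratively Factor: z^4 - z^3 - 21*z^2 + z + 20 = (z + 1)*(z^3 - 2*z^2 - 19*z + 20) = (z - 1)*(z + 1)*(z^2 - z - 20) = (z - 1)*(z + 1)*(z + 4)*(z - 5)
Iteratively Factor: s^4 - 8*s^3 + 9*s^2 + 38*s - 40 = (s - 1)*(s^3 - 7*s^2 + 2*s + 40) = (s - 1)*(s + 2)*(s^2 - 9*s + 20) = (s - 5)*(s - 1)*(s + 2)*(s - 4)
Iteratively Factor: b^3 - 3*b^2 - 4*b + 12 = (b - 2)*(b^2 - b - 6) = (b - 2)*(b + 2)*(b - 3)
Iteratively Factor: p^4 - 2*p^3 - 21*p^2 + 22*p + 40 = (p + 1)*(p^3 - 3*p^2 - 18*p + 40) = (p - 5)*(p + 1)*(p^2 + 2*p - 8) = (p - 5)*(p - 2)*(p + 1)*(p + 4)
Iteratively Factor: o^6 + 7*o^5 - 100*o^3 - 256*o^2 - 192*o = (o + 2)*(o^5 + 5*o^4 - 10*o^3 - 80*o^2 - 96*o) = (o - 4)*(o + 2)*(o^4 + 9*o^3 + 26*o^2 + 24*o) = (o - 4)*(o + 2)*(o + 3)*(o^3 + 6*o^2 + 8*o) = o*(o - 4)*(o + 2)*(o + 3)*(o^2 + 6*o + 8) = o*(o - 4)*(o + 2)*(o + 3)*(o + 4)*(o + 2)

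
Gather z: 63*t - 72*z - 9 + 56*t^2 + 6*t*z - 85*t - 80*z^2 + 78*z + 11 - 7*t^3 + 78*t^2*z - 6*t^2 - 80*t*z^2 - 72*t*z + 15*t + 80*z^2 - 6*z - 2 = -7*t^3 + 50*t^2 - 80*t*z^2 - 7*t + z*(78*t^2 - 66*t)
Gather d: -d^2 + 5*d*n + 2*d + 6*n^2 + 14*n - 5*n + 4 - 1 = -d^2 + d*(5*n + 2) + 6*n^2 + 9*n + 3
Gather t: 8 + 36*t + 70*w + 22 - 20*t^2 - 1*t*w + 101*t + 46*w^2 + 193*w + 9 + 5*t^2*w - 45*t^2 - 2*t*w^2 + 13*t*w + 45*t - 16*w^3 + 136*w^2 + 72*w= t^2*(5*w - 65) + t*(-2*w^2 + 12*w + 182) - 16*w^3 + 182*w^2 + 335*w + 39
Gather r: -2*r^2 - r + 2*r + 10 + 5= -2*r^2 + r + 15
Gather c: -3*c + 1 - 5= -3*c - 4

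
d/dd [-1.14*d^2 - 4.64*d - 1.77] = -2.28*d - 4.64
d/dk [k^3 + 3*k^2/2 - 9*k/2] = 3*k^2 + 3*k - 9/2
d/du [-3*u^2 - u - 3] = -6*u - 1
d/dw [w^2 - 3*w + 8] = 2*w - 3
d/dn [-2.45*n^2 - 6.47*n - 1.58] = -4.9*n - 6.47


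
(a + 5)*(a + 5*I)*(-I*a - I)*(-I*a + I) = -a^4 - 5*a^3 - 5*I*a^3 + a^2 - 25*I*a^2 + 5*a + 5*I*a + 25*I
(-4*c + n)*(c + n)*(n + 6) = -4*c^2*n - 24*c^2 - 3*c*n^2 - 18*c*n + n^3 + 6*n^2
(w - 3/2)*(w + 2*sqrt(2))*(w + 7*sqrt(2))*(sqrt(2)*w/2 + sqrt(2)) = sqrt(2)*w^4/2 + sqrt(2)*w^3/4 + 9*w^3 + 9*w^2/2 + 25*sqrt(2)*w^2/2 - 27*w + 7*sqrt(2)*w - 42*sqrt(2)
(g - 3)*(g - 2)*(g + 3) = g^3 - 2*g^2 - 9*g + 18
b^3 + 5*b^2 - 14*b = b*(b - 2)*(b + 7)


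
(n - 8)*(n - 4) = n^2 - 12*n + 32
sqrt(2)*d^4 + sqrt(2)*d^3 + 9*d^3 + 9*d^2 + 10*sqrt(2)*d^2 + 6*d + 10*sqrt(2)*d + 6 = (d + 1)*(d + sqrt(2))*(d + 3*sqrt(2))*(sqrt(2)*d + 1)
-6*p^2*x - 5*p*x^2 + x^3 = x*(-6*p + x)*(p + x)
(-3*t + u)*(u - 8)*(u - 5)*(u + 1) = -3*t*u^3 + 36*t*u^2 - 81*t*u - 120*t + u^4 - 12*u^3 + 27*u^2 + 40*u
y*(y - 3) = y^2 - 3*y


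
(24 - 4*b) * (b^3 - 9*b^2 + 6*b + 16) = -4*b^4 + 60*b^3 - 240*b^2 + 80*b + 384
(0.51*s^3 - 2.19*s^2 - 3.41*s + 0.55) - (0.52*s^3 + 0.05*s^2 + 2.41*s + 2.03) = -0.01*s^3 - 2.24*s^2 - 5.82*s - 1.48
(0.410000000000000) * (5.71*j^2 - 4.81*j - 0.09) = 2.3411*j^2 - 1.9721*j - 0.0369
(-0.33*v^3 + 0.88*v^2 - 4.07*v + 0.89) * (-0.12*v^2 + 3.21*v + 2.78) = 0.0396*v^5 - 1.1649*v^4 + 2.3958*v^3 - 10.7251*v^2 - 8.4577*v + 2.4742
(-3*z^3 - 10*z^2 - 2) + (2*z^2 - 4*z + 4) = -3*z^3 - 8*z^2 - 4*z + 2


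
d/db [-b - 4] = -1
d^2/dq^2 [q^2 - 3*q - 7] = 2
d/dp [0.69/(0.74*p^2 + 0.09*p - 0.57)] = (-1.0212*p - 0.0621)/(0.74*p^2 + 0.09*p - 0.57)^2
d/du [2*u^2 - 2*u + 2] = 4*u - 2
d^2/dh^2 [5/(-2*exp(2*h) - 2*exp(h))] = 5*((exp(h) + 1)*(4*exp(h) + 1) - 2*(2*exp(h) + 1)^2)*exp(-h)/(2*(exp(h) + 1)^3)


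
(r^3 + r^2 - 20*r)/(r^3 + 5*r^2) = (r - 4)/r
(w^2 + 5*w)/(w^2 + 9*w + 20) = w/(w + 4)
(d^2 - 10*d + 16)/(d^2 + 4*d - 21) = (d^2 - 10*d + 16)/(d^2 + 4*d - 21)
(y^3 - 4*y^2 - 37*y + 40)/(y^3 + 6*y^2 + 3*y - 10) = (y - 8)/(y + 2)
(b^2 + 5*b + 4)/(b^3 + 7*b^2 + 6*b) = (b + 4)/(b*(b + 6))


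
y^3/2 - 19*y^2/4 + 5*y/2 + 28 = (y/2 + 1)*(y - 8)*(y - 7/2)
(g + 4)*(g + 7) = g^2 + 11*g + 28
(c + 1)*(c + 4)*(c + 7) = c^3 + 12*c^2 + 39*c + 28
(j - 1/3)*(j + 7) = j^2 + 20*j/3 - 7/3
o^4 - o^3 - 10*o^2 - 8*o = o*(o - 4)*(o + 1)*(o + 2)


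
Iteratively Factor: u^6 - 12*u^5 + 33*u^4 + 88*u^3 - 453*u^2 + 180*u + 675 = (u + 3)*(u^5 - 15*u^4 + 78*u^3 - 146*u^2 - 15*u + 225) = (u - 5)*(u + 3)*(u^4 - 10*u^3 + 28*u^2 - 6*u - 45) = (u - 5)*(u - 3)*(u + 3)*(u^3 - 7*u^2 + 7*u + 15) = (u - 5)^2*(u - 3)*(u + 3)*(u^2 - 2*u - 3) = (u - 5)^2*(u - 3)*(u + 1)*(u + 3)*(u - 3)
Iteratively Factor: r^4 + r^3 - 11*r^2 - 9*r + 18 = (r + 2)*(r^3 - r^2 - 9*r + 9) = (r + 2)*(r + 3)*(r^2 - 4*r + 3) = (r - 3)*(r + 2)*(r + 3)*(r - 1)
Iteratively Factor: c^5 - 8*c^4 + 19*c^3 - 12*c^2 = (c - 4)*(c^4 - 4*c^3 + 3*c^2) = (c - 4)*(c - 1)*(c^3 - 3*c^2) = (c - 4)*(c - 3)*(c - 1)*(c^2) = c*(c - 4)*(c - 3)*(c - 1)*(c)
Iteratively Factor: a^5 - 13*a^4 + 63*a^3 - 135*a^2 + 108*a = (a - 4)*(a^4 - 9*a^3 + 27*a^2 - 27*a) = (a - 4)*(a - 3)*(a^3 - 6*a^2 + 9*a) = a*(a - 4)*(a - 3)*(a^2 - 6*a + 9) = a*(a - 4)*(a - 3)^2*(a - 3)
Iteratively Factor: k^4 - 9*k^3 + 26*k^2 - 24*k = (k)*(k^3 - 9*k^2 + 26*k - 24) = k*(k - 4)*(k^2 - 5*k + 6) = k*(k - 4)*(k - 3)*(k - 2)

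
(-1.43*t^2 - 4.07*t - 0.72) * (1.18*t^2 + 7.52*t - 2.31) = -1.6874*t^4 - 15.5562*t^3 - 28.1527*t^2 + 3.9873*t + 1.6632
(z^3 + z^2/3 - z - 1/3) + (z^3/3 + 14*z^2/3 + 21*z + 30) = 4*z^3/3 + 5*z^2 + 20*z + 89/3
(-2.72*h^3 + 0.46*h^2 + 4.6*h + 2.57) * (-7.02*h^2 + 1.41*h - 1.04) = 19.0944*h^5 - 7.0644*h^4 - 28.8146*h^3 - 12.0338*h^2 - 1.1603*h - 2.6728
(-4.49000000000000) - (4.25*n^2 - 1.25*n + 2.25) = -4.25*n^2 + 1.25*n - 6.74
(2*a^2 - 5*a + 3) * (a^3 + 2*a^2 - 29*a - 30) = 2*a^5 - a^4 - 65*a^3 + 91*a^2 + 63*a - 90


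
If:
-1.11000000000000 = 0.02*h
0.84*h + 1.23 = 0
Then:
No Solution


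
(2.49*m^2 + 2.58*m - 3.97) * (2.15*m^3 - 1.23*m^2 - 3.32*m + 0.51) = 5.3535*m^5 + 2.4843*m^4 - 19.9757*m^3 - 2.4126*m^2 + 14.4962*m - 2.0247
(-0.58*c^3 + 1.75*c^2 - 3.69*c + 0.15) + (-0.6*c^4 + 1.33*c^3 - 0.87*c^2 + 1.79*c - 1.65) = -0.6*c^4 + 0.75*c^3 + 0.88*c^2 - 1.9*c - 1.5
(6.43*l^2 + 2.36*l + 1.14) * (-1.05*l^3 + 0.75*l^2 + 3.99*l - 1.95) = -6.7515*l^5 + 2.3445*l^4 + 26.2287*l^3 - 2.2671*l^2 - 0.0533999999999999*l - 2.223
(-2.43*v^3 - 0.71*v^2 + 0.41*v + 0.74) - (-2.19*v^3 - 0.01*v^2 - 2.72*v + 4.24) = -0.24*v^3 - 0.7*v^2 + 3.13*v - 3.5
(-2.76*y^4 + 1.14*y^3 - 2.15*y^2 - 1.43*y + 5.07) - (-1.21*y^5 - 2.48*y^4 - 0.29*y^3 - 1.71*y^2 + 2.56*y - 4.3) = 1.21*y^5 - 0.28*y^4 + 1.43*y^3 - 0.44*y^2 - 3.99*y + 9.37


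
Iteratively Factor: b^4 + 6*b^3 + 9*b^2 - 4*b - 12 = (b - 1)*(b^3 + 7*b^2 + 16*b + 12) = (b - 1)*(b + 3)*(b^2 + 4*b + 4) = (b - 1)*(b + 2)*(b + 3)*(b + 2)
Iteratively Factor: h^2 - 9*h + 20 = (h - 5)*(h - 4)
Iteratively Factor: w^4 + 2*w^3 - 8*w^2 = (w)*(w^3 + 2*w^2 - 8*w) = w*(w + 4)*(w^2 - 2*w) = w^2*(w + 4)*(w - 2)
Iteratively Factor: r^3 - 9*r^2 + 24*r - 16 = (r - 4)*(r^2 - 5*r + 4) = (r - 4)^2*(r - 1)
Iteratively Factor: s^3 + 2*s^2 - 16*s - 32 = (s + 2)*(s^2 - 16) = (s - 4)*(s + 2)*(s + 4)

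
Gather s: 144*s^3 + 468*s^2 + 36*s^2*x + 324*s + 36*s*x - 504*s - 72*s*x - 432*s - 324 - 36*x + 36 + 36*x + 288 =144*s^3 + s^2*(36*x + 468) + s*(-36*x - 612)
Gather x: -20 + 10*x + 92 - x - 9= 9*x + 63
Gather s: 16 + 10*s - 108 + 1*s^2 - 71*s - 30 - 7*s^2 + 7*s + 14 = -6*s^2 - 54*s - 108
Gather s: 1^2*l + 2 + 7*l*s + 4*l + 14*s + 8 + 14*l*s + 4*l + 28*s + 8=9*l + s*(21*l + 42) + 18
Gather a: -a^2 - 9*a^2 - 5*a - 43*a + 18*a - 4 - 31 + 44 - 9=-10*a^2 - 30*a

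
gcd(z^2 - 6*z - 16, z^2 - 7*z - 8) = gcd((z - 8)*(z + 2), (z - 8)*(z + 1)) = z - 8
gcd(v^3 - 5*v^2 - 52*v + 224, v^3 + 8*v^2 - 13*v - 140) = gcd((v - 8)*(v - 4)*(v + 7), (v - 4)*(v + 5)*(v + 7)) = v^2 + 3*v - 28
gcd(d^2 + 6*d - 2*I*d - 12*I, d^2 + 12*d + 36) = d + 6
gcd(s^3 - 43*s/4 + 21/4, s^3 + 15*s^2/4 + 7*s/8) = s + 7/2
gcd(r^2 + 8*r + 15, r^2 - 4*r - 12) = 1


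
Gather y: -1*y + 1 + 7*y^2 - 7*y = 7*y^2 - 8*y + 1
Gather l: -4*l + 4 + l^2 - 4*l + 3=l^2 - 8*l + 7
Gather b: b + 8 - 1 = b + 7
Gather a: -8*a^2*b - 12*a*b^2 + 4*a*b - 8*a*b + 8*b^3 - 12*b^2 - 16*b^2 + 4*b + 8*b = -8*a^2*b + a*(-12*b^2 - 4*b) + 8*b^3 - 28*b^2 + 12*b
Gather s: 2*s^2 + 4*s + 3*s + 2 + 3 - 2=2*s^2 + 7*s + 3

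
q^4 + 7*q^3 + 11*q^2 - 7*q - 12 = (q - 1)*(q + 1)*(q + 3)*(q + 4)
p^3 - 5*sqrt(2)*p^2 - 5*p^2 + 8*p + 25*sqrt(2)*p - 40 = (p - 5)*(p - 4*sqrt(2))*(p - sqrt(2))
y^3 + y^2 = y^2*(y + 1)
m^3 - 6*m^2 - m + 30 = (m - 5)*(m - 3)*(m + 2)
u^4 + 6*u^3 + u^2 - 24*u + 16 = (u - 1)^2*(u + 4)^2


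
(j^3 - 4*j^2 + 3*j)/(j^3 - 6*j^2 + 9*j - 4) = j*(j - 3)/(j^2 - 5*j + 4)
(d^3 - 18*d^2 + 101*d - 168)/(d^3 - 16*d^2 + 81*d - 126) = (d - 8)/(d - 6)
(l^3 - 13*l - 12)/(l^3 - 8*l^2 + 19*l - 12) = (l^2 + 4*l + 3)/(l^2 - 4*l + 3)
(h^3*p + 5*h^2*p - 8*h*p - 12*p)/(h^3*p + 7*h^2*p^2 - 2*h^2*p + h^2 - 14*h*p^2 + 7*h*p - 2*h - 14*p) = p*(h^2 + 7*h + 6)/(h^2*p + 7*h*p^2 + h + 7*p)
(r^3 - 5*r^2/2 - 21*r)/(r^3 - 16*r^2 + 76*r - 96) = r*(2*r + 7)/(2*(r^2 - 10*r + 16))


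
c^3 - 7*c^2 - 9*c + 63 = (c - 7)*(c - 3)*(c + 3)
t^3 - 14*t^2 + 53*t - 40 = (t - 8)*(t - 5)*(t - 1)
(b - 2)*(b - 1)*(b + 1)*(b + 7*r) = b^4 + 7*b^3*r - 2*b^3 - 14*b^2*r - b^2 - 7*b*r + 2*b + 14*r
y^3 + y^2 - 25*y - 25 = (y - 5)*(y + 1)*(y + 5)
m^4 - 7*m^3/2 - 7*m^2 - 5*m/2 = m*(m - 5)*(m + 1/2)*(m + 1)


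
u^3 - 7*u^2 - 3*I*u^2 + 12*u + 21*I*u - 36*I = (u - 4)*(u - 3)*(u - 3*I)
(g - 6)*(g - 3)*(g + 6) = g^3 - 3*g^2 - 36*g + 108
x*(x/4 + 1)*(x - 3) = x^3/4 + x^2/4 - 3*x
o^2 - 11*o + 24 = (o - 8)*(o - 3)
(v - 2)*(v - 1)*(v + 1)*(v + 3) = v^4 + v^3 - 7*v^2 - v + 6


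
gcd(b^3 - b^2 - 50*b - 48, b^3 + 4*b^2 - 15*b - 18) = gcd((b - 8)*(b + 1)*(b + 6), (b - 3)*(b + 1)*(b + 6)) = b^2 + 7*b + 6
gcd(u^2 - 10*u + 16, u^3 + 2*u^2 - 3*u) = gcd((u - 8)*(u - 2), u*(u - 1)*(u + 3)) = 1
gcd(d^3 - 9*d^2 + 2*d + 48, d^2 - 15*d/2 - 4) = d - 8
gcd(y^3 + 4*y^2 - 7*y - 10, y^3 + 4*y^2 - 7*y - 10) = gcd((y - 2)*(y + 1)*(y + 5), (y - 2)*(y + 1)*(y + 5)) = y^3 + 4*y^2 - 7*y - 10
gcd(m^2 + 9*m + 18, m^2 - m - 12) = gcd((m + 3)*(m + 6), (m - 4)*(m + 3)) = m + 3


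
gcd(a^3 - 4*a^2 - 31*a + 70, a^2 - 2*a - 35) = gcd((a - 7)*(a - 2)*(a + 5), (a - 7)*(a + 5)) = a^2 - 2*a - 35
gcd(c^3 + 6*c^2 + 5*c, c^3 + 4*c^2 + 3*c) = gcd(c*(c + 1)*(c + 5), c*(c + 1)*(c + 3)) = c^2 + c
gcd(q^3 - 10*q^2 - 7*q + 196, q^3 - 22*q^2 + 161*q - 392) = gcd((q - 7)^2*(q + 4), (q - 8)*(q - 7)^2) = q^2 - 14*q + 49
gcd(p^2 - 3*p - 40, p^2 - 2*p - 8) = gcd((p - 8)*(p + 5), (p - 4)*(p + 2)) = 1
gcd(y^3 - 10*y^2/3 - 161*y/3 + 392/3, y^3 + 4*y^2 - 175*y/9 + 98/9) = y^2 + 14*y/3 - 49/3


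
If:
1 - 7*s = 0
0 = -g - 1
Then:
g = -1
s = 1/7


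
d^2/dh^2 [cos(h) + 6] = -cos(h)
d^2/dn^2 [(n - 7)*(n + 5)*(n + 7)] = 6*n + 10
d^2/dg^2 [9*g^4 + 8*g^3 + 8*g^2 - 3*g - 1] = 108*g^2 + 48*g + 16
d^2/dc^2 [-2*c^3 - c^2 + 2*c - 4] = -12*c - 2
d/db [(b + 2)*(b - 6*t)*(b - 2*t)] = 3*b^2 - 16*b*t + 4*b + 12*t^2 - 16*t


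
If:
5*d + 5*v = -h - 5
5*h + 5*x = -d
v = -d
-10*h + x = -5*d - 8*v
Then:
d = 275/16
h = -5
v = -275/16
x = 25/16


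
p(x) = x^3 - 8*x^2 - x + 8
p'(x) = 3*x^2 - 16*x - 1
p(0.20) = 7.49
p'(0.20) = -4.08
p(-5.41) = -379.08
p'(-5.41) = 173.36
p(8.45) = 31.68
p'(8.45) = 78.01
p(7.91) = -5.54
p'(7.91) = 60.14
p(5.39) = -73.22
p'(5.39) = -0.08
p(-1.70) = -18.33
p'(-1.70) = 34.87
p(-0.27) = 7.67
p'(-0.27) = 3.54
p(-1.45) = -10.42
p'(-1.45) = 28.51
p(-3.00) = -88.00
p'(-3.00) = 74.00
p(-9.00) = -1360.00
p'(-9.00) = 386.00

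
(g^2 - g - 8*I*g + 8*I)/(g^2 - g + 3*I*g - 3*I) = (g - 8*I)/(g + 3*I)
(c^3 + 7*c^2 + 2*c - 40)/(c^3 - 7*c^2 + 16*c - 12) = (c^2 + 9*c + 20)/(c^2 - 5*c + 6)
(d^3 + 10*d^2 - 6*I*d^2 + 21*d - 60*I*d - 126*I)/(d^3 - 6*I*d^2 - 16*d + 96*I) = (d^2 + 10*d + 21)/(d^2 - 16)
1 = 1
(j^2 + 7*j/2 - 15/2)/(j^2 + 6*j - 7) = (2*j^2 + 7*j - 15)/(2*(j^2 + 6*j - 7))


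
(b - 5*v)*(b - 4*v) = b^2 - 9*b*v + 20*v^2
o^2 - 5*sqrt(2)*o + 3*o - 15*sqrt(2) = (o + 3)*(o - 5*sqrt(2))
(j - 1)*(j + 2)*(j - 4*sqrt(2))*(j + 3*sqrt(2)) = j^4 - sqrt(2)*j^3 + j^3 - 26*j^2 - sqrt(2)*j^2 - 24*j + 2*sqrt(2)*j + 48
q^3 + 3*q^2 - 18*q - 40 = (q - 4)*(q + 2)*(q + 5)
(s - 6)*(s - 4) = s^2 - 10*s + 24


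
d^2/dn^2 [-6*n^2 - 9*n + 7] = -12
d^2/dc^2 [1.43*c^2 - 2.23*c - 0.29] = 2.86000000000000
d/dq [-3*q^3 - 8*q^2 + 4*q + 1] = -9*q^2 - 16*q + 4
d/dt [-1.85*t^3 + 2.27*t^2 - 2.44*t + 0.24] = -5.55*t^2 + 4.54*t - 2.44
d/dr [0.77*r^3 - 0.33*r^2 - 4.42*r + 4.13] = 2.31*r^2 - 0.66*r - 4.42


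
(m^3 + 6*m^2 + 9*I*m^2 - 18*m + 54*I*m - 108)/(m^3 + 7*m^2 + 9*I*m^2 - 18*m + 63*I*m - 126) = (m + 6)/(m + 7)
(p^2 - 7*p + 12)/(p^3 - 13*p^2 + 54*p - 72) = 1/(p - 6)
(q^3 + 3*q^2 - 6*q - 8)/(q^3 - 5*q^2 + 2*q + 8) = (q + 4)/(q - 4)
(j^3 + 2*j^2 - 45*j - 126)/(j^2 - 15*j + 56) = (j^2 + 9*j + 18)/(j - 8)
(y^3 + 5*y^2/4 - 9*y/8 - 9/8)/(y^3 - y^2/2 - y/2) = (8*y^2 + 18*y + 9)/(4*y*(2*y + 1))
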